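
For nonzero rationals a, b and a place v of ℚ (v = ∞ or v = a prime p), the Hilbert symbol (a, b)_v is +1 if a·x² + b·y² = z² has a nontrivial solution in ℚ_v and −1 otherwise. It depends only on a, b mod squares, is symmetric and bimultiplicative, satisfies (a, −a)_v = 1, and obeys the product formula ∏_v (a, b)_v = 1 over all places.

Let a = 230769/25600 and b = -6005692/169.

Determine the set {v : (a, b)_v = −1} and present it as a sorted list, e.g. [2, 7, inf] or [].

Mod squares: a ≡ 2849, b ≡ -1501423. Check v ∈ {∞, 2, 3, 5, 7, 11, 13, 17, 31, 37}.
v=37: a=37^1·(≡4), b=37^1·(≡16) mod 37; (4|37)=+1, (16|37)=+1; (−1)^{1·1·18}·(+1)^1·(+1)^1 = +1.
v=13: a=13^0·(≡2), b=13^-2·(≡9) mod 13; (2|13)=-1, (9|13)=+1; (−1)^{0·-2·6}·(-1)^-2·(+1)^0 = +1.
v=31: a=31^0·(≡25), b=31^1·(≡19) mod 31; (25|31)=+1, (19|31)=+1; (−1)^{0·1·15}·(+1)^1·(+1)^0 = +1.
v=2: v_2(a)=-10, v_2(b)=2; units ≡ 1, 1 (mod 8); ε·ε+αω+βω = 0·0+-10·0+2·0 ≡ 0  ⇒  (a,b)_2 = +1.
v=17: a=17^0·(≡3), b=17^1·(≡16) mod 17; (3|17)=-1, (16|17)=+1; (−1)^{0·1·8}·(-1)^1·(+1)^0 = -1.
v=7: a=7^1·(≡4), b=7^1·(≡6) mod 7; (4|7)=+1, (6|7)=-1; (−1)^{1·1·3}·(+1)^1·(-1)^1 = +1.
v=∞: 2849 > 0 and -1501423 < 0  ⇒  (a,b)_∞ = +1.
v=11: a=11^1·(≡8), b=11^1·(≡6) mod 11; (8|11)=-1, (6|11)=-1; (−1)^{1·1·5}·(-1)^1·(-1)^1 = -1.
v=3: a=3^4·(≡2), b=3^0·(≡2) mod 3; (2|3)=-1, (2|3)=-1; (−1)^{4·0·1}·(-1)^0·(-1)^4 = +1.
v=5: a=5^-2·(≡1), b=5^0·(≡2) mod 5; (1|5)=+1, (2|5)=-1; (−1)^{-2·0·2}·(+1)^0·(-1)^-2 = +1.
|Ram(2849, -1501423)| = 2, even; anisotropic at {11, 17}.

[11, 17]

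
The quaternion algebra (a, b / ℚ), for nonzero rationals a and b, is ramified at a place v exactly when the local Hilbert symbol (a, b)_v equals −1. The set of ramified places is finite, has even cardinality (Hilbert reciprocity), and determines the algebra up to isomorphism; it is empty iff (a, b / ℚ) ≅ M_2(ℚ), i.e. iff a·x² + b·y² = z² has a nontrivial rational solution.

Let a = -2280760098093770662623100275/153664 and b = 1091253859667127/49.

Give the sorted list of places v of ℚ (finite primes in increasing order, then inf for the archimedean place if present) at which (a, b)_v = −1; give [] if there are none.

[31, 37]

Mod squares: a ≡ -19499, b ≡ 1887. Check v ∈ {∞, 2, 3, 5, 7, 11, 13, 17, 31, 37}.
v=11: a=11^2·(≡4), b=11^0·(≡7) mod 11; (4|11)=+1, (7|11)=-1; (−1)^{2·0·5}·(+1)^0·(-1)^2 = +1.
v=13: a=13^4·(≡9), b=13^2·(≡7) mod 13; (9|13)=+1, (7|13)=-1; (−1)^{4·2·6}·(+1)^2·(-1)^4 = +1.
v=17: a=17^5·(≡9), b=17^3·(≡8) mod 17; (9|17)=+1, (8|17)=+1; (−1)^{5·3·8}·(+1)^3·(+1)^5 = +1.
v=5: a=5^2·(≡1), b=5^0·(≡3) mod 5; (1|5)=+1, (3|5)=-1; (−1)^{2·0·2}·(+1)^0·(-1)^2 = +1.
v=31: a=31^3·(≡15), b=31^2·(≡26) mod 31; (15|31)=-1, (26|31)=-1; (−1)^{3·2·15}·(-1)^2·(-1)^3 = -1.
v=∞: -19499 < 0 and 1887 > 0  ⇒  (a,b)_∞ = +1.
v=37: a=37^5·(≡16), b=37^3·(≡8) mod 37; (16|37)=+1, (8|37)=-1; (−1)^{5·3·18}·(+1)^3·(-1)^5 = -1.
v=2: v_2(a)=-6, v_2(b)=0; units ≡ 5, 7 (mod 8); ε·ε+αω+βω = 0·1+-6·0+0·1 ≡ 0  ⇒  (a,b)_2 = +1.
v=7: a=7^-4·(≡5), b=7^-2·(≡2) mod 7; (5|7)=-1, (2|7)=+1; (−1)^{-4·-2·3}·(-1)^-2·(+1)^-4 = +1.
v=3: a=3^2·(≡1), b=3^3·(≡2) mod 3; (1|3)=+1, (2|3)=-1; (−1)^{2·3·1}·(+1)^3·(-1)^2 = +1.
|Ram(-19499, 1887)| = 2, even; anisotropic at {31, 37}.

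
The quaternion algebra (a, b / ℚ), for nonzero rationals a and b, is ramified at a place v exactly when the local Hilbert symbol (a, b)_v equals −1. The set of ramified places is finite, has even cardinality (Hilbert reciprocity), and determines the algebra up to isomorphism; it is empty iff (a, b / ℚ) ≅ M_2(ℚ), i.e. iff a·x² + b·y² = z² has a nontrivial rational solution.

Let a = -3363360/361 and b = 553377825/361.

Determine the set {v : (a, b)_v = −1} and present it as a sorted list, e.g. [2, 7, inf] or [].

(a, b) ≡ (-4290, 33) mod (ℚ^×)²; places V = {2, 3, 5, 7, 11, 13, 19, ∞}.
(a,b)_∞: sgn(-4290)=−, sgn(33)=+, so +1.
(a,b)_2: α=5, β=0; u≡7, v≡1 (mod 8); ε(u)ε(v)=1·0, αω(v)=5·0, βω(u)=0·0; sum ≡ 0  ⇒  +1.
(a,b)_3: α=1, u≡1; β=5, v≡2 (mod 3); (1|3)=+1, (2|3)=-1; sign (−1)^1·+1^5·-1^1 = +1.
(a,b)_13: α=1, u≡11; β=2, v≡5 (mod 13); (11|13)=-1, (5|13)=-1; sign (−1)^0·-1^2·-1^1 = -1.
(a,b)_11: α=1, u≡2; β=1, v≡3 (mod 11); (2|11)=-1, (3|11)=+1; sign (−1)^1·-1^1·+1^1 = +1.
(a,b)_5: α=1, u≡3; β=2, v≡3 (mod 5); (3|5)=-1, (3|5)=-1; sign (−1)^0·-1^2·-1^1 = -1.
(a,b)_19: α=-2, u≡1; β=-2, v≡13 (mod 19); (1|19)=+1, (13|19)=-1; sign (−1)^0·+1^-2·-1^-2 = +1.
(a,b)_7: α=2, u≡4; β=2, v≡6 (mod 7); (4|7)=+1, (6|7)=-1; sign (−1)^0·+1^2·-1^2 = +1.
Ram(-4290, 33) = {5, 13}; no ℚ_5-point on the conic.

[5, 13]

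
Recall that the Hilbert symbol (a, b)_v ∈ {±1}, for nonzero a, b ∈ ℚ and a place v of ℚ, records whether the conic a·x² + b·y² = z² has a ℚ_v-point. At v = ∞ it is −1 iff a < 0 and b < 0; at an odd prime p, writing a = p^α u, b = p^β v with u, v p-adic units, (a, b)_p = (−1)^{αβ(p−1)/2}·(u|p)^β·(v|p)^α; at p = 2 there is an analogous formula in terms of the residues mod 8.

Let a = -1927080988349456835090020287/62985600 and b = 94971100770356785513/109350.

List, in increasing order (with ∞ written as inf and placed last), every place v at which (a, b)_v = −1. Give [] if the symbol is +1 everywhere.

(a, b) ≡ (-4816842, 130758) mod (ℚ^×)²; places V = {2, 3, 5, 7, 11, 17, 19, 29, 31, 37, 47, ∞}.
(a,b)_5: α=-2, u≡2; β=-2, v≡2 (mod 5); (2|5)=-1, (2|5)=-1; sign (−1)^0·-1^-2·-1^-2 = +1.
(a,b)_47: α=3, u≡37; β=2, v≡12 (mod 47); (37|47)=+1, (12|47)=+1; sign (−1)^0·+1^2·+1^3 = +1.
(a,b)_7: α=2, u≡5; β=2, v≡3 (mod 7); (5|7)=-1, (3|7)=-1; sign (−1)^0·-1^2·-1^2 = +1.
(a,b)_2: α=-7, β=-1; u≡3, v≡3 (mod 8); ε(u)ε(v)=1·1, αω(v)=-7·1, βω(u)=-1·1; sum ≡ 1  ⇒  -1.
(a,b)_19: α=1, u≡12; β=1, v≡7 (mod 19); (12|19)=-1, (7|19)=+1; sign (−1)^1·-1^1·+1^1 = +1.
(a,b)_31: α=3, u≡26; β=1, v≡19 (mod 31); (26|31)=-1, (19|31)=+1; sign (−1)^1·-1^1·+1^3 = +1.
(a,b)_37: α=4, u≡16; β=3, v≡17 (mod 37); (16|37)=+1, (17|37)=-1; sign (−1)^0·+1^3·-1^4 = +1.
(a,b)_11: α=4, u≡9; β=2, v≡4 (mod 11); (9|11)=+1, (4|11)=+1; sign (−1)^0·+1^2·+1^4 = +1.
(a,b)_∞: sgn(-4816842)=−, sgn(130758)=+, so +1.
(a,b)_29: α=3, u≡27; β=2, v≡17 (mod 29); (27|29)=-1, (17|29)=-1; sign (−1)^0·-1^2·-1^3 = -1.
(a,b)_17: α=0, u≡5; β=2, v≡3 (mod 17); (5|17)=-1, (3|17)=-1; sign (−1)^0·-1^2·-1^0 = +1.
(a,b)_3: α=-9, u≡1; β=-7, v≡2 (mod 3); (1|3)=+1, (2|3)=-1; sign (−1)^1·+1^-7·-1^-9 = +1.
(-4816842, 130758 / ℚ) ramifies at {2, 29}: a division algebra.

[2, 29]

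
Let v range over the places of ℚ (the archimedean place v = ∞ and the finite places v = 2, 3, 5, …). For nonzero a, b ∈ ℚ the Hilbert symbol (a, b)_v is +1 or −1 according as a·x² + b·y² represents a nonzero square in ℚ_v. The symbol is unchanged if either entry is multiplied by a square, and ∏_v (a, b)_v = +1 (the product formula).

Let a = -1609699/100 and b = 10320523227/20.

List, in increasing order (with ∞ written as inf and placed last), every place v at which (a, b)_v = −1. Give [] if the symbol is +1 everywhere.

Mod squares: a ≡ -91, b ≡ 15. Check v ∈ {∞, 2, 3, 5, 7, 13, 19}.
v=∞: -91 < 0 and 15 > 0  ⇒  (a,b)_∞ = +1.
v=2: v_2(a)=-2, v_2(b)=-2; units ≡ 5, 7 (mod 8); ε·ε+αω+βω = 0·1+-2·0+-2·1 ≡ 0  ⇒  (a,b)_2 = +1.
v=7: a=7^3·(≡2), b=7^6·(≡1) mod 7; (2|7)=+1, (1|7)=+1; (−1)^{3·6·3}·(+1)^6·(+1)^3 = +1.
v=3: a=3^0·(≡2), b=3^5·(≡2) mod 3; (2|3)=-1, (2|3)=-1; (−1)^{0·5·1}·(-1)^5·(-1)^0 = -1.
v=5: a=5^-2·(≡4), b=5^-1·(≡3) mod 5; (4|5)=+1, (3|5)=-1; (−1)^{-2·-1·2}·(+1)^-1·(-1)^-2 = +1.
v=19: a=19^2·(≡5), b=19^2·(≡15) mod 19; (5|19)=+1, (15|19)=-1; (−1)^{2·2·9}·(+1)^2·(-1)^2 = +1.
v=13: a=13^1·(≡6), b=13^0·(≡2) mod 13; (6|13)=-1, (2|13)=-1; (−1)^{1·0·6}·(-1)^0·(-1)^1 = -1.
Ram(-91, 15) = {3, 13}; no ℚ_3-point on the conic.

[3, 13]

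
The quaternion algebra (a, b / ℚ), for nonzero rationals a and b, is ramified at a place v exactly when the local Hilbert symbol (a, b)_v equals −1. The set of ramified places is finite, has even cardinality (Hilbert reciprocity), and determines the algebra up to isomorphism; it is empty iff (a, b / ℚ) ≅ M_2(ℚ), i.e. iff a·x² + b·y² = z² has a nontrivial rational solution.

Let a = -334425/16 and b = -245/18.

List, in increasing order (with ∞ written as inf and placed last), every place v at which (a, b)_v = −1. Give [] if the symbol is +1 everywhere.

Mod squares: a ≡ -273, b ≡ -10. Check v ∈ {∞, 2, 3, 5, 7, 13}.
v=∞: -273 < 0 and -10 < 0  ⇒  (a,b)_∞ = -1.
v=13: a=13^1·(≡5), b=13^0·(≡3) mod 13; (5|13)=-1, (3|13)=+1; (−1)^{1·0·6}·(-1)^0·(+1)^1 = +1.
v=7: a=7^3·(≡6), b=7^2·(≡4) mod 7; (6|7)=-1, (4|7)=+1; (−1)^{3·2·3}·(-1)^2·(+1)^3 = +1.
v=3: a=3^1·(≡2), b=3^-2·(≡2) mod 3; (2|3)=-1, (2|3)=-1; (−1)^{1·-2·1}·(-1)^-2·(-1)^1 = -1.
v=2: v_2(a)=-4, v_2(b)=-1; units ≡ 7, 3 (mod 8); ε·ε+αω+βω = 1·1+-4·1+-1·0 ≡ 1  ⇒  (a,b)_2 = -1.
v=5: a=5^2·(≡3), b=5^1·(≡2) mod 5; (3|5)=-1, (2|5)=-1; (−1)^{2·1·2}·(-1)^1·(-1)^2 = -1.
Ram(-273, -10) = {2, 3, 5, ∞}; no ℚ_2-point on the conic.

[2, 3, 5, inf]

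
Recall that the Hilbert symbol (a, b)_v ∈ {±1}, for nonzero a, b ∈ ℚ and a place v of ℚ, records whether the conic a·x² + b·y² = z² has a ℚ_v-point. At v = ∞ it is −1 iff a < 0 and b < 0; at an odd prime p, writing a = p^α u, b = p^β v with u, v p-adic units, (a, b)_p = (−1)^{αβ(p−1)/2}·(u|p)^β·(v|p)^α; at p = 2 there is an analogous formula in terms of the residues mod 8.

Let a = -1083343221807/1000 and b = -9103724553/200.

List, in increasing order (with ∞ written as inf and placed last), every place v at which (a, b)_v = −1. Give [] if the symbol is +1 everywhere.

Mod squares: a ≡ -129030, b ≡ -10626. Check v ∈ {∞, 2, 3, 5, 7, 11, 17, 23}.
v=7: a=7^4·(≡1), b=7^3·(≡4) mod 7; (1|7)=+1, (4|7)=+1; (−1)^{4·3·3}·(+1)^3·(+1)^4 = +1.
v=∞: -129030 < 0 and -10626 < 0  ⇒  (a,b)_∞ = -1.
v=3: a=3^1·(≡1), b=3^1·(≡1) mod 3; (1|3)=+1, (1|3)=+1; (−1)^{1·1·1}·(+1)^1·(+1)^1 = -1.
v=17: a=17^3·(≡1), b=17^2·(≡8) mod 17; (1|17)=+1, (8|17)=+1; (−1)^{3·2·8}·(+1)^2·(+1)^3 = +1.
v=11: a=11^3·(≡8), b=11^3·(≡2) mod 11; (8|11)=-1, (2|11)=-1; (−1)^{3·3·5}·(-1)^3·(-1)^3 = -1.
v=23: a=23^1·(≡9), b=23^1·(≡17) mod 23; (9|23)=+1, (17|23)=-1; (−1)^{1·1·11}·(+1)^1·(-1)^1 = +1.
v=5: a=5^-3·(≡1), b=5^-2·(≡4) mod 5; (1|5)=+1, (4|5)=+1; (−1)^{-3·-2·2}·(+1)^-2·(+1)^-3 = +1.
v=2: v_2(a)=-3, v_2(b)=-3; units ≡ 5, 7 (mod 8); ε·ε+αω+βω = 0·1+-3·0+-3·1 ≡ 1  ⇒  (a,b)_2 = -1.
|Ram(-129030, -10626)| = 4, even; anisotropic at {2, 3, 11, ∞}.

[2, 3, 11, inf]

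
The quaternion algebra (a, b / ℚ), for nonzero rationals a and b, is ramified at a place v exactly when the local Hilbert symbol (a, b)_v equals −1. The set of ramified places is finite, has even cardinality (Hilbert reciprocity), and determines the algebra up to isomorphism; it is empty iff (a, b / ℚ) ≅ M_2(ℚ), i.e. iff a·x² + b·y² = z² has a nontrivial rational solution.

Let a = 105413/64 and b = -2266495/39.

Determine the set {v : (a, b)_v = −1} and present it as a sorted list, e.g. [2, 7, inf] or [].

(a, b) ≡ (77, -2145) mod (ℚ^×)²; places V = {2, 3, 5, 7, 11, 13, 29, 37, ∞}.
(a,b)_∞: sgn(77)=+, sgn(-2145)=−, so +1.
(a,b)_5: α=0, u≡2; β=1, v≡4 (mod 5); (2|5)=-1, (4|5)=+1; sign (−1)^0·-1^1·+1^0 = -1.
(a,b)_13: α=0, u≡4; β=-1, v≡1 (mod 13); (4|13)=+1, (1|13)=+1; sign (−1)^0·+1^-1·+1^0 = +1.
(a,b)_3: α=0, u≡2; β=-1, v≡2 (mod 3); (2|3)=-1, (2|3)=-1; sign (−1)^0·-1^-1·-1^0 = -1.
(a,b)_2: α=-6, β=0; u≡5, v≡7 (mod 8); ε(u)ε(v)=0·1, αω(v)=-6·0, βω(u)=0·1; sum ≡ 0  ⇒  +1.
(a,b)_7: α=1, u≡2; β=2, v≡2 (mod 7); (2|7)=+1, (2|7)=+1; sign (−1)^0·+1^2·+1^1 = +1.
(a,b)_11: α=1, u≡10; β=1, v≡3 (mod 11); (10|11)=-1, (3|11)=+1; sign (−1)^1·-1^1·+1^1 = +1.
(a,b)_37: α=2, u≡33; β=0, v≡7 (mod 37); (33|37)=+1, (7|37)=+1; sign (−1)^0·+1^0·+1^2 = +1.
(a,b)_29: α=0, u≡19; β=2, v≡6 (mod 29); (19|29)=-1, (6|29)=+1; sign (−1)^0·-1^2·+1^0 = +1.
|Ram(77, -2145)| = 2, even; anisotropic at {3, 5}.

[3, 5]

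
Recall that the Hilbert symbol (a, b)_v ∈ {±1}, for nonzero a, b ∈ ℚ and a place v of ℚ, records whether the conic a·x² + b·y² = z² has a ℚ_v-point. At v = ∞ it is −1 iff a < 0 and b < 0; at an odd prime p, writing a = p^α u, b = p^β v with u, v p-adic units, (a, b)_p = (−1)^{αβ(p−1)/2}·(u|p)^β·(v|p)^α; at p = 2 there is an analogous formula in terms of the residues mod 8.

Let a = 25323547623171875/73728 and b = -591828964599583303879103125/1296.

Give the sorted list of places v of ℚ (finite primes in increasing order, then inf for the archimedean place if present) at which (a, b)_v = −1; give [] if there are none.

[23, 29]

Mod squares: a ≡ 60214, b ≡ -36685. Check v ∈ {∞, 2, 3, 5, 7, 11, 17, 23, 29}.
v=3: a=3^-2·(≡1), b=3^-4·(≡2) mod 3; (1|3)=+1, (2|3)=-1; (−1)^{-2·-4·1}·(+1)^-4·(-1)^-2 = +1.
v=11: a=11^3·(≡10), b=11^5·(≡4) mod 11; (10|11)=-1, (4|11)=+1; (−1)^{3·5·5}·(-1)^5·(+1)^3 = +1.
v=5: a=5^6·(≡1), b=5^5·(≡2) mod 5; (1|5)=+1, (2|5)=-1; (−1)^{6·5·2}·(+1)^5·(-1)^6 = +1.
v=7: a=7^1·(≡6), b=7^2·(≡4) mod 7; (6|7)=-1, (4|7)=+1; (−1)^{1·2·3}·(-1)^2·(+1)^1 = +1.
v=∞: 60214 > 0 and -36685 < 0  ⇒  (a,b)_∞ = +1.
v=29: a=29^2·(≡11), b=29^3·(≡18) mod 29; (11|29)=-1, (18|29)=-1; (−1)^{2·3·14}·(-1)^3·(-1)^2 = -1.
v=2: v_2(a)=-13, v_2(b)=-4; units ≡ 3, 3 (mod 8); ε·ε+αω+βω = 1·1+-13·1+-4·1 ≡ 0  ⇒  (a,b)_2 = +1.
v=23: a=23^3·(≡19), b=23^7·(≡17) mod 23; (19|23)=-1, (17|23)=-1; (−1)^{3·7·11}·(-1)^7·(-1)^3 = -1.
v=17: a=17^1·(≡12), b=17^2·(≡2) mod 17; (12|17)=-1, (2|17)=+1; (−1)^{1·2·8}·(-1)^2·(+1)^1 = +1.
|Ram(60214, -36685)| = 2, even; anisotropic at {23, 29}.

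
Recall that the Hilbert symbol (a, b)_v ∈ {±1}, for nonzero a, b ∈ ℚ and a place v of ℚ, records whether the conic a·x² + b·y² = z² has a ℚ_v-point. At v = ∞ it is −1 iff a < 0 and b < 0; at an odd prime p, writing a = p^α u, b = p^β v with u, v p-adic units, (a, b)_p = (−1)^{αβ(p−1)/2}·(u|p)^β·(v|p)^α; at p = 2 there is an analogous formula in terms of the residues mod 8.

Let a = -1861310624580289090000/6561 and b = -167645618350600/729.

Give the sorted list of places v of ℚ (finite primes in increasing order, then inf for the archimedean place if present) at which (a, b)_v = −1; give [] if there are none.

Mod squares: a ≡ -3774901, b ≡ -34. Check v ∈ {∞, 2, 3, 5, 13, 17, 19, 29, 31}.
v=31: a=31^3·(≡14), b=31^2·(≡18) mod 31; (14|31)=+1, (18|31)=+1; (−1)^{3·2·15}·(+1)^2·(+1)^3 = +1.
v=3: a=3^-8·(≡2), b=3^-6·(≡2) mod 3; (2|3)=-1, (2|3)=-1; (−1)^{-8·-6·1}·(-1)^-6·(-1)^-8 = +1.
v=2: v_2(a)=4, v_2(b)=3; units ≡ 3, 7 (mod 8); ε·ε+αω+βω = 1·1+4·0+3·1 ≡ 0  ⇒  (a,b)_2 = +1.
v=13: a=13^3·(≡10), b=13^2·(≡6) mod 13; (10|13)=+1, (6|13)=-1; (−1)^{3·2·6}·(+1)^2·(-1)^3 = -1.
v=5: a=5^4·(≡1), b=5^2·(≡4) mod 5; (1|5)=+1, (4|5)=+1; (−1)^{4·2·2}·(+1)^2·(+1)^4 = +1.
v=19: a=19^3·(≡16), b=19^2·(≡6) mod 19; (16|19)=+1, (6|19)=+1; (−1)^{3·2·9}·(+1)^2·(+1)^3 = +1.
v=29: a=29^3·(≡8), b=29^2·(≡20) mod 29; (8|29)=-1, (20|29)=+1; (−1)^{3·2·14}·(-1)^2·(+1)^3 = +1.
v=∞: -3774901 < 0 and -34 < 0  ⇒  (a,b)_∞ = -1.
v=17: a=17^1·(≡13), b=17^1·(≡15) mod 17; (13|17)=+1, (15|17)=+1; (−1)^{1·1·8}·(+1)^1·(+1)^1 = +1.
|Ram(-3774901, -34)| = 2, even; anisotropic at {13, ∞}.

[13, inf]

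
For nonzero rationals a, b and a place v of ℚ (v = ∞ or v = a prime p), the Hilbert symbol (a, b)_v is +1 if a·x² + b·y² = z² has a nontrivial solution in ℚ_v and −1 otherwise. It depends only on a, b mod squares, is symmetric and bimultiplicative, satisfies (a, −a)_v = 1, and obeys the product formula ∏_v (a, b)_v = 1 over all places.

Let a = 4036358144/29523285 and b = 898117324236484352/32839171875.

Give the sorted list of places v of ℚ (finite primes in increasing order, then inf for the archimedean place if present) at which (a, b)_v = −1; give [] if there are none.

(a, b) ≡ (19635, 4389) mod (ℚ^×)²; places V = {2, 3, 5, 7, 11, 13, 17, 19, 31, 47, ∞}.
(a,b)_31: α=0, u≡13; β=-2, v≡16 (mod 31); (13|31)=-1, (16|31)=+1; sign (−1)^0·-1^-2·+1^0 = +1.
(a,b)_∞: sgn(19635)=+, sgn(4389)=+, so +1.
(a,b)_47: α=-2, u≡18; β=0, v≡2 (mod 47); (18|47)=+1, (2|47)=+1; sign (−1)^0·+1^0·+1^-2 = +1.
(a,b)_5: α=-1, u≡2; β=-6, v≡1 (mod 5); (2|5)=-1, (1|5)=+1; sign (−1)^0·-1^-6·+1^-1 = +1.
(a,b)_3: α=-5, u≡2; β=-7, v≡2 (mod 3); (2|3)=-1, (2|3)=-1; sign (−1)^1·-1^-7·-1^-5 = -1.
(a,b)_19: α=0, u≡3; β=1, v≡13 (mod 19); (3|19)=-1, (13|19)=-1; sign (−1)^0·-1^1·-1^0 = -1.
(a,b)_11: α=-1, u≡5; β=3, v≡9 (mod 11); (5|11)=+1, (9|11)=+1; sign (−1)^1·+1^3·+1^-1 = -1.
(a,b)_7: α=3, u≡3; β=5, v≡2 (mod 7); (3|7)=-1, (2|7)=+1; sign (−1)^1·-1^5·+1^3 = +1.
(a,b)_13: α=2, u≡6; β=4, v≡6 (mod 13); (6|13)=-1, (6|13)=-1; sign (−1)^0·-1^4·-1^2 = +1.
(a,b)_17: α=1, u≡16; β=2, v≡10 (mod 17); (16|17)=+1, (10|17)=-1; sign (−1)^0·+1^2·-1^1 = -1.
(a,b)_2: α=12, β=8; u≡3, v≡5 (mod 8); ε(u)ε(v)=1·0, αω(v)=12·1, βω(u)=8·1; sum ≡ 0  ⇒  +1.
(19635, 4389 / ℚ) ramifies at {3, 11, 17, 19}: a division algebra.

[3, 11, 17, 19]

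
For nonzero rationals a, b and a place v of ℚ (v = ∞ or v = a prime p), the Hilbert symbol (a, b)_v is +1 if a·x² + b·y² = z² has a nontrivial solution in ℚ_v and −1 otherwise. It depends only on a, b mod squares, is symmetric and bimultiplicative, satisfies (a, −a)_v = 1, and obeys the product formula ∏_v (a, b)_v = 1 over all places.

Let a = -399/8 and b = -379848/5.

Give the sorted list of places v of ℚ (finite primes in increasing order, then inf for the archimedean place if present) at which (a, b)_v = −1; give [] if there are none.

[2, 3, 5, 7, 19, inf]

Mod squares: a ≡ -798, b ≡ -9690. Check v ∈ {∞, 2, 3, 5, 7, 17, 19}.
v=7: a=7^1·(≡6), b=7^2·(≡5) mod 7; (6|7)=-1, (5|7)=-1; (−1)^{1·2·3}·(-1)^2·(-1)^1 = -1.
v=∞: -798 < 0 and -9690 < 0  ⇒  (a,b)_∞ = -1.
v=17: a=17^0·(≡16), b=17^1·(≡9) mod 17; (16|17)=+1, (9|17)=+1; (−1)^{0·1·8}·(+1)^1·(+1)^0 = +1.
v=2: v_2(a)=-3, v_2(b)=3; units ≡ 1, 3 (mod 8); ε·ε+αω+βω = 0·1+-3·1+3·0 ≡ 1  ⇒  (a,b)_2 = -1.
v=5: a=5^0·(≡2), b=5^-1·(≡2) mod 5; (2|5)=-1, (2|5)=-1; (−1)^{0·-1·2}·(-1)^-1·(-1)^0 = -1.
v=19: a=19^1·(≡14), b=19^1·(≡3) mod 19; (14|19)=-1, (3|19)=-1; (−1)^{1·1·9}·(-1)^1·(-1)^1 = -1.
v=3: a=3^1·(≡1), b=3^1·(≡1) mod 3; (1|3)=+1, (1|3)=+1; (−1)^{1·1·1}·(+1)^1·(+1)^1 = -1.
(-798, -9690 / ℚ) ramifies at {2, 3, 5, 7, 19, ∞}: a division algebra.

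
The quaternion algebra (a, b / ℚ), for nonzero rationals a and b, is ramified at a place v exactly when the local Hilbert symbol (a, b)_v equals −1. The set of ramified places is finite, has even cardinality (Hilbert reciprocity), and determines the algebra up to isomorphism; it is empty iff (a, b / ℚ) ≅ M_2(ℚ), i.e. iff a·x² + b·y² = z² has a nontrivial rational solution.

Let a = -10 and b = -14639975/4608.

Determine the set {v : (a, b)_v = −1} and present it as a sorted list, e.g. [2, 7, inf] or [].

(a, b) ≡ (-10, -23902) mod (ℚ^×)²; places V = {2, 3, 5, 7, 17, 19, 37, ∞}.
(a,b)_5: α=1, u≡3; β=2, v≡2 (mod 5); (3|5)=-1, (2|5)=-1; sign (−1)^0·-1^2·-1^1 = -1.
(a,b)_17: α=0, u≡7; β=1, v≡11 (mod 17); (7|17)=-1, (11|17)=-1; sign (−1)^0·-1^1·-1^0 = -1.
(a,b)_3: α=0, u≡2; β=-2, v≡2 (mod 3); (2|3)=-1, (2|3)=-1; sign (−1)^0·-1^-2·-1^0 = +1.
(a,b)_19: α=0, u≡9; β=1, v≡2 (mod 19); (9|19)=+1, (2|19)=-1; sign (−1)^0·+1^1·-1^0 = +1.
(a,b)_2: α=1, β=-9; u≡3, v≡1 (mod 8); ε(u)ε(v)=1·0, αω(v)=1·0, βω(u)=-9·1; sum ≡ 1  ⇒  -1.
(a,b)_∞: sgn(-10)=−, sgn(-23902)=−, so -1.
(a,b)_7: α=0, u≡4; β=2, v≡3 (mod 7); (4|7)=+1, (3|7)=-1; sign (−1)^0·+1^2·-1^0 = +1.
(a,b)_37: α=0, u≡27; β=1, v≡2 (mod 37); (27|37)=+1, (2|37)=-1; sign (−1)^0·+1^1·-1^0 = +1.
|Ram(-10, -23902)| = 4, even; anisotropic at {2, 5, 17, ∞}.

[2, 5, 17, inf]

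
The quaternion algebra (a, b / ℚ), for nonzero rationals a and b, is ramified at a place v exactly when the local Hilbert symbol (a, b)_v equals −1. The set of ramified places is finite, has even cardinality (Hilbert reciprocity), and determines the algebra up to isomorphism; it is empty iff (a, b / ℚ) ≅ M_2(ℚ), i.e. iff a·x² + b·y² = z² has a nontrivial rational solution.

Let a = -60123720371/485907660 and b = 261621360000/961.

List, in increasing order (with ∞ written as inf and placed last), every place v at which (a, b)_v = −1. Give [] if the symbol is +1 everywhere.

[2, 3, 7, 13]

Mod squares: a ≡ -385, b ≡ 6006. Check v ∈ {∞, 2, 3, 5, 7, 11, 13, 23, 31, 47}.
v=3: a=3^-8·(≡2), b=3^3·(≡1) mod 3; (2|3)=-1, (1|3)=+1; (−1)^{-8·3·1}·(-1)^3·(+1)^-8 = -1.
v=31: a=31^0·(≡16), b=31^-2·(≡21) mod 31; (16|31)=+1, (21|31)=-1; (−1)^{0·-2·15}·(+1)^-2·(-1)^0 = +1.
v=11: a=11^5·(≡9), b=11^3·(≡8) mod 11; (9|11)=+1, (8|11)=-1; (−1)^{5·3·5}·(+1)^3·(-1)^5 = +1.
v=13: a=13^2·(≡5), b=13^1·(≡5) mod 13; (5|13)=-1, (5|13)=-1; (−1)^{2·1·6}·(-1)^1·(-1)^2 = -1.
v=47: a=47^2·(≡22), b=47^0·(≡2) mod 47; (22|47)=-1, (2|47)=+1; (−1)^{2·0·23}·(-1)^0·(+1)^2 = +1.
v=2: v_2(a)=-2, v_2(b)=7; units ≡ 7, 3 (mod 8); ε·ε+αω+βω = 1·1+-2·1+7·0 ≡ 1  ⇒  (a,b)_2 = -1.
v=7: a=7^-1·(≡1), b=7^1·(≡2) mod 7; (1|7)=+1, (2|7)=+1; (−1)^{-1·1·3}·(+1)^1·(+1)^-1 = -1.
v=∞: -385 < 0 and 6006 > 0  ⇒  (a,b)_∞ = +1.
v=5: a=5^-1·(≡2), b=5^4·(≡1) mod 5; (2|5)=-1, (1|5)=+1; (−1)^{-1·4·2}·(-1)^4·(+1)^-1 = +1.
v=23: a=23^-2·(≡12), b=23^0·(≡4) mod 23; (12|23)=+1, (4|23)=+1; (−1)^{-2·0·11}·(+1)^0·(+1)^-2 = +1.
Ram(-385, 6006) = {2, 3, 7, 13}; no ℚ_2-point on the conic.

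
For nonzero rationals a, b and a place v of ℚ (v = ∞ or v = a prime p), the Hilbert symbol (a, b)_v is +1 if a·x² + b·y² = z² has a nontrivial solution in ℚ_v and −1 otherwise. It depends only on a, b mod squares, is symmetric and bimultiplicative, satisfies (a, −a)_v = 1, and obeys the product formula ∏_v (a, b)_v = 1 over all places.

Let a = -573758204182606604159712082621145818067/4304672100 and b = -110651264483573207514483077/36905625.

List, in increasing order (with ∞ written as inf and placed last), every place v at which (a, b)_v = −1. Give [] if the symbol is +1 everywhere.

Mod squares: a ≡ -139403, b ≡ -103037. Check v ∈ {∞, 2, 3, 5, 11, 13, 17, 19, 23, 29}.
v=11: a=11^3·(≡10), b=11^1·(≡4) mod 11; (10|11)=-1, (4|11)=+1; (−1)^{3·1·5}·(-1)^1·(+1)^3 = +1.
v=17: a=17^2·(≡12), b=17^1·(≡15) mod 17; (12|17)=-1, (15|17)=+1; (−1)^{2·1·8}·(-1)^1·(+1)^2 = -1.
v=∞: -139403 < 0 and -103037 < 0  ⇒  (a,b)_∞ = -1.
v=29: a=29^7·(≡5), b=29^5·(≡10) mod 29; (5|29)=+1, (10|29)=-1; (−1)^{7·5·14}·(+1)^5·(-1)^7 = -1.
v=5: a=5^-2·(≡2), b=5^-4·(≡2) mod 5; (2|5)=-1, (2|5)=-1; (−1)^{-2·-4·2}·(-1)^-4·(-1)^-2 = +1.
v=2: v_2(a)=-2, v_2(b)=0; units ≡ 5, 3 (mod 8); ε·ε+αω+βω = 0·1+-2·1+0·1 ≡ 0  ⇒  (a,b)_2 = +1.
v=3: a=3^-16·(≡1), b=3^-10·(≡1) mod 3; (1|3)=+1, (1|3)=+1; (−1)^{-16·-10·1}·(+1)^-10·(+1)^-16 = +1.
v=23: a=23^3·(≡17), b=23^2·(≡8) mod 23; (17|23)=-1, (8|23)=+1; (−1)^{3·2·11}·(-1)^2·(+1)^3 = +1.
v=19: a=19^13·(≡11), b=19^9·(≡9) mod 19; (11|19)=+1, (9|19)=+1; (−1)^{13·9·9}·(+1)^9·(+1)^13 = -1.
v=13: a=13^2·(≡10), b=13^2·(≡1) mod 13; (10|13)=+1, (1|13)=+1; (−1)^{2·2·6}·(+1)^2·(+1)^2 = +1.
|Ram(-139403, -103037)| = 4, even; anisotropic at {17, 19, 29, ∞}.

[17, 19, 29, inf]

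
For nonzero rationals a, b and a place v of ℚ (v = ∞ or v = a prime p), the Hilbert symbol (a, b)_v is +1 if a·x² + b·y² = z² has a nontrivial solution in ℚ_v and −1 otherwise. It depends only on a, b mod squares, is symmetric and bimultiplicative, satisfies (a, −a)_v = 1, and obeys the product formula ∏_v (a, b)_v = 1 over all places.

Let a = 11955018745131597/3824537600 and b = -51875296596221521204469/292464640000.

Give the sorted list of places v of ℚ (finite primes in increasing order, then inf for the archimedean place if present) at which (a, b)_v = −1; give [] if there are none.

[17, 29]

Mod squares: a ≡ 20553, b ≡ -29. Check v ∈ {∞, 2, 3, 5, 13, 17, 19, 29, 31}.
v=13: a=13^-3·(≡2), b=13^-4·(≡10) mod 13; (2|13)=-1, (10|13)=+1; (−1)^{-3·-4·6}·(-1)^-4·(+1)^-3 = +1.
v=19: a=19^8·(≡2), b=19^12·(≡17) mod 19; (2|19)=-1, (17|19)=+1; (−1)^{8·12·9}·(-1)^12·(+1)^8 = +1.
v=31: a=31^1·(≡30), b=31^2·(≡5) mod 31; (30|31)=-1, (5|31)=+1; (−1)^{1·2·15}·(-1)^2·(+1)^1 = +1.
v=2: v_2(a)=-12, v_2(b)=-14; units ≡ 1, 3 (mod 8); ε·ε+αω+βω = 0·1+-12·1+-14·0 ≡ 0  ⇒  (a,b)_2 = +1.
v=29: a=29^2·(≡14), b=29^3·(≡6) mod 29; (14|29)=-1, (6|29)=+1; (−1)^{2·3·14}·(-1)^3·(+1)^2 = -1.
v=3: a=3^3·(≡2), b=3^0·(≡1) mod 3; (2|3)=-1, (1|3)=+1; (−1)^{3·0·1}·(-1)^0·(+1)^3 = +1.
v=5: a=5^-2·(≡3), b=5^-4·(≡4) mod 5; (3|5)=-1, (4|5)=+1; (−1)^{-2·-4·2}·(-1)^-4·(+1)^-2 = +1.
v=17: a=17^-1·(≡16), b=17^0·(≡3) mod 17; (16|17)=+1, (3|17)=-1; (−1)^{-1·0·8}·(+1)^0·(-1)^-1 = -1.
v=∞: 20553 > 0 and -29 < 0  ⇒  (a,b)_∞ = +1.
|Ram(20553, -29)| = 2, even; anisotropic at {17, 29}.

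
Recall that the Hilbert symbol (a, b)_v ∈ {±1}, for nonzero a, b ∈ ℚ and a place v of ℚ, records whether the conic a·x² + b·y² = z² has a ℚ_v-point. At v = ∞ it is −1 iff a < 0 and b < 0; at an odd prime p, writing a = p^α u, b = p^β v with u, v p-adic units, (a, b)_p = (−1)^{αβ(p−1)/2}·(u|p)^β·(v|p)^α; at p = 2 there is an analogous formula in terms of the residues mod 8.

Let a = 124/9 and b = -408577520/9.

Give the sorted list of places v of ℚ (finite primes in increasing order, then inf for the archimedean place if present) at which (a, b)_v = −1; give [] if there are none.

Mod squares: a ≡ 31, b ≡ -25536095. Check v ∈ {∞, 2, 3, 5, 13, 19, 23, 29, 31}.
v=5: a=5^0·(≡1), b=5^1·(≡4) mod 5; (1|5)=+1, (4|5)=+1; (−1)^{0·1·2}·(+1)^1·(+1)^0 = +1.
v=19: a=19^0·(≡18), b=19^1·(≡7) mod 19; (18|19)=-1, (7|19)=+1; (−1)^{0·1·9}·(-1)^1·(+1)^0 = -1.
v=29: a=29^0·(≡17), b=29^1·(≡5) mod 29; (17|29)=-1, (5|29)=+1; (−1)^{0·1·14}·(-1)^1·(+1)^0 = -1.
v=2: v_2(a)=2, v_2(b)=4; units ≡ 7, 1 (mod 8); ε·ε+αω+βω = 1·0+2·0+4·0 ≡ 0  ⇒  (a,b)_2 = +1.
v=13: a=13^0·(≡8), b=13^1·(≡8) mod 13; (8|13)=-1, (8|13)=-1; (−1)^{0·1·6}·(-1)^1·(-1)^0 = -1.
v=31: a=31^1·(≡28), b=31^1·(≡1) mod 31; (28|31)=+1, (1|31)=+1; (−1)^{1·1·15}·(+1)^1·(+1)^1 = -1.
v=23: a=23^0·(≡1), b=23^1·(≡7) mod 23; (1|23)=+1, (7|23)=-1; (−1)^{0·1·11}·(+1)^1·(-1)^0 = +1.
v=∞: 31 > 0 and -25536095 < 0  ⇒  (a,b)_∞ = +1.
v=3: a=3^-2·(≡1), b=3^-2·(≡1) mod 3; (1|3)=+1, (1|3)=+1; (−1)^{-2·-2·1}·(+1)^-2·(+1)^-2 = +1.
|Ram(31, -25536095)| = 4, even; anisotropic at {13, 19, 29, 31}.

[13, 19, 29, 31]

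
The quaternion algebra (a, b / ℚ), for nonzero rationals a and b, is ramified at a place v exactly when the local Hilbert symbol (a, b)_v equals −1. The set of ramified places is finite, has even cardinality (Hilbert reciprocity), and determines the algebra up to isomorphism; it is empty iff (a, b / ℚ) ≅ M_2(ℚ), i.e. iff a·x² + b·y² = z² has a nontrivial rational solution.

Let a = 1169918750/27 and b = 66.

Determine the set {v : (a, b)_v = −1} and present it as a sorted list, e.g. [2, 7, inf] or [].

(a, b) ≡ (46410, 66) mod (ℚ^×)²; places V = {2, 3, 5, 7, 11, 13, 17, ∞}.
(a,b)_13: α=1, u≡2; β=0, v≡1 (mod 13); (2|13)=-1, (1|13)=+1; sign (−1)^0·-1^0·+1^1 = +1.
(a,b)_2: α=1, β=1; u≡5, v≡1 (mod 8); ε(u)ε(v)=0·0, αω(v)=1·0, βω(u)=1·1; sum ≡ 1  ⇒  -1.
(a,b)_11: α=2, u≡5; β=1, v≡6 (mod 11); (5|11)=+1, (6|11)=-1; sign (−1)^0·+1^1·-1^2 = +1.
(a,b)_5: α=5, u≡2; β=0, v≡1 (mod 5); (2|5)=-1, (1|5)=+1; sign (−1)^0·-1^0·+1^5 = +1.
(a,b)_17: α=1, u≡3; β=0, v≡15 (mod 17); (3|17)=-1, (15|17)=+1; sign (−1)^0·-1^0·+1^1 = +1.
(a,b)_7: α=1, u≡1; β=0, v≡3 (mod 7); (1|7)=+1, (3|7)=-1; sign (−1)^0·+1^0·-1^1 = -1.
(a,b)_∞: sgn(46410)=+, sgn(66)=+, so +1.
(a,b)_3: α=-3, u≡2; β=1, v≡1 (mod 3); (2|3)=-1, (1|3)=+1; sign (−1)^1·-1^1·+1^-3 = +1.
Ram(46410, 66) = {2, 7}; no ℚ_2-point on the conic.

[2, 7]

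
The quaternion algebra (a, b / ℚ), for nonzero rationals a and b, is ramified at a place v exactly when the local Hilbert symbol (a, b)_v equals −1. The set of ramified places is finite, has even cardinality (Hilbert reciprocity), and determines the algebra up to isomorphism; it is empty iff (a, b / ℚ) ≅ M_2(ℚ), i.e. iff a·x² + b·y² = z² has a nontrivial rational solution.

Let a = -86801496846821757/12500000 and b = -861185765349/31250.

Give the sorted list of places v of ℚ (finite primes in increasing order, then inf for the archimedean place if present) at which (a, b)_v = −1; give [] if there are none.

[2, inf]

(a, b) ≡ (-315146, -18538) mod (ℚ^×)²; places V = {2, 3, 5, 7, 11, 13, 17, 23, 31, ∞}.
(a,b)_13: α=1, u≡9; β=1, v≡3 (mod 13); (9|13)=+1, (3|13)=+1; sign (−1)^0·+1^1·+1^1 = +1.
(a,b)_∞: sgn(-315146)=−, sgn(-18538)=−, so -1.
(a,b)_5: α=-8, u≡4; β=-6, v≡3 (mod 5); (4|5)=+1, (3|5)=-1; sign (−1)^0·+1^-6·-1^-8 = +1.
(a,b)_17: α=3, u≡16; β=2, v≡15 (mod 17); (16|17)=+1, (15|17)=+1; sign (−1)^0·+1^2·+1^3 = +1.
(a,b)_3: α=8, u≡1; β=8, v≡2 (mod 3); (1|3)=+1, (2|3)=-1; sign (−1)^0·+1^8·-1^8 = +1.
(a,b)_23: α=1, u≡13; β=1, v≡20 (mod 23); (13|23)=+1, (20|23)=-1; sign (−1)^1·+1^1·-1^1 = +1.
(a,b)_2: α=-5, β=-1; u≡3, v≡3 (mod 8); ε(u)ε(v)=1·1, αω(v)=-5·1, βω(u)=-1·1; sum ≡ 1  ⇒  -1.
(a,b)_11: α=2, u≡5; β=0, v≡8 (mod 11); (5|11)=+1, (8|11)=-1; sign (−1)^0·+1^0·-1^2 = +1.
(a,b)_7: α=4, u≡2; β=2, v≡5 (mod 7); (2|7)=+1, (5|7)=-1; sign (−1)^0·+1^2·-1^4 = +1.
(a,b)_31: α=1, u≡5; β=1, v≡22 (mod 31); (5|31)=+1, (22|31)=-1; sign (−1)^1·+1^1·-1^1 = +1.
|Ram(-315146, -18538)| = 2, even; anisotropic at {2, ∞}.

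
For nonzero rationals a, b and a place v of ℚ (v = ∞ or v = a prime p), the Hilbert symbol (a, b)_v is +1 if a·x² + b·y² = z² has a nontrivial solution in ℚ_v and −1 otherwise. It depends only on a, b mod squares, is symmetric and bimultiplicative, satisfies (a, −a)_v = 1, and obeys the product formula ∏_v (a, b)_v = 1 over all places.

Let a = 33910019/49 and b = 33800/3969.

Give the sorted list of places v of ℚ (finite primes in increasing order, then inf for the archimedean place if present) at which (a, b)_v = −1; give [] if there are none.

Mod squares: a ≡ 200651, b ≡ 2. Check v ∈ {∞, 2, 3, 5, 7, 11, 13, 17, 29, 37}.
v=5: a=5^0·(≡1), b=5^2·(≡3) mod 5; (1|5)=+1, (3|5)=-1; (−1)^{0·2·2}·(+1)^2·(-1)^0 = +1.
v=3: a=3^0·(≡2), b=3^-4·(≡2) mod 3; (2|3)=-1, (2|3)=-1; (−1)^{0·-4·1}·(-1)^-4·(-1)^0 = +1.
v=11: a=11^1·(≡9), b=11^0·(≡7) mod 11; (9|11)=+1, (7|11)=-1; (−1)^{1·0·5}·(+1)^0·(-1)^1 = -1.
v=29: a=29^1·(≡3), b=29^0·(≡18) mod 29; (3|29)=-1, (18|29)=-1; (−1)^{1·0·14}·(-1)^0·(-1)^1 = -1.
v=∞: 200651 > 0 and 2 > 0  ⇒  (a,b)_∞ = +1.
v=37: a=37^1·(≡9), b=37^0·(≡13) mod 37; (9|37)=+1, (13|37)=-1; (−1)^{1·0·18}·(+1)^0·(-1)^1 = -1.
v=7: a=7^-2·(≡3), b=7^-2·(≡1) mod 7; (3|7)=-1, (1|7)=+1; (−1)^{-2·-2·3}·(-1)^-2·(+1)^-2 = +1.
v=13: a=13^2·(≡10), b=13^2·(≡11) mod 13; (10|13)=+1, (11|13)=-1; (−1)^{2·2·6}·(+1)^2·(-1)^2 = +1.
v=17: a=17^1·(≡11), b=17^0·(≡9) mod 17; (11|17)=-1, (9|17)=+1; (−1)^{1·0·8}·(-1)^0·(+1)^1 = +1.
v=2: v_2(a)=0, v_2(b)=3; units ≡ 3, 1 (mod 8); ε·ε+αω+βω = 1·0+0·0+3·1 ≡ 1  ⇒  (a,b)_2 = -1.
|Ram(200651, 2)| = 4, even; anisotropic at {2, 11, 29, 37}.

[2, 11, 29, 37]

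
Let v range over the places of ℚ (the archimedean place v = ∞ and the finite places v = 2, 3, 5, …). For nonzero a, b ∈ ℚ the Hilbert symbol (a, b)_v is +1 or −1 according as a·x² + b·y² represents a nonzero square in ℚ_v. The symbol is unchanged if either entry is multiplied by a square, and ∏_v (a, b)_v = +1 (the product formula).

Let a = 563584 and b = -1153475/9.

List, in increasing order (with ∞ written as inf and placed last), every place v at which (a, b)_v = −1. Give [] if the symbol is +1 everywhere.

[2, 7, 29, 43]

Mod squares: a ≡ 8806, b ≡ -46139. Check v ∈ {∞, 2, 3, 5, 7, 17, 29, 37, 43}.
v=37: a=37^1·(≡25), b=37^1·(≡10) mod 37; (25|37)=+1, (10|37)=+1; (−1)^{1·1·18}·(+1)^1·(+1)^1 = +1.
v=5: a=5^0·(≡4), b=5^2·(≡4) mod 5; (4|5)=+1, (4|5)=+1; (−1)^{0·2·2}·(+1)^2·(+1)^0 = +1.
v=7: a=7^1·(≡5), b=7^0·(≡3) mod 7; (5|7)=-1, (3|7)=-1; (−1)^{1·0·3}·(-1)^0·(-1)^1 = -1.
v=43: a=43^0·(≡26), b=43^1·(≡39) mod 43; (26|43)=-1, (39|43)=-1; (−1)^{0·1·21}·(-1)^1·(-1)^0 = -1.
v=2: v_2(a)=7, v_2(b)=0; units ≡ 3, 5 (mod 8); ε·ε+αω+βω = 1·0+7·1+0·1 ≡ 1  ⇒  (a,b)_2 = -1.
v=29: a=29^0·(≡27), b=29^1·(≡24) mod 29; (27|29)=-1, (24|29)=+1; (−1)^{0·1·14}·(-1)^1·(+1)^0 = -1.
v=17: a=17^1·(≡2), b=17^0·(≡1) mod 17; (2|17)=+1, (1|17)=+1; (−1)^{1·0·8}·(+1)^0·(+1)^1 = +1.
v=∞: 8806 > 0 and -46139 < 0  ⇒  (a,b)_∞ = +1.
v=3: a=3^0·(≡1), b=3^-2·(≡1) mod 3; (1|3)=+1, (1|3)=+1; (−1)^{0·-2·1}·(+1)^-2·(+1)^0 = +1.
Ram(8806, -46139) = {2, 7, 29, 43}; no ℚ_2-point on the conic.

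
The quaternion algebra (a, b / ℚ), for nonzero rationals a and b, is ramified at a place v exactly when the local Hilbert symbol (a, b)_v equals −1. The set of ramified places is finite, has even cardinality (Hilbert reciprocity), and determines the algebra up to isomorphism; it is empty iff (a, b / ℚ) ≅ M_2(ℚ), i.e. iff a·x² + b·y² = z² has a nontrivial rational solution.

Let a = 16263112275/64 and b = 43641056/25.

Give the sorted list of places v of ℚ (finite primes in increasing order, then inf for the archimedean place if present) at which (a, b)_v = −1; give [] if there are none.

[29, 37, 41, 53]

Mod squares: a ≡ 72280499, b ≡ 2727566. Check v ∈ {∞, 2, 3, 5, 29, 31, 37, 41, 53}.
v=31: a=31^1·(≡11), b=31^1·(≡20) mod 31; (11|31)=-1, (20|31)=+1; (−1)^{1·1·15}·(-1)^1·(+1)^1 = +1.
v=53: a=53^1·(≡28), b=53^0·(≡30) mod 53; (28|53)=+1, (30|53)=-1; (−1)^{1·0·26}·(+1)^0·(-1)^1 = -1.
v=5: a=5^2·(≡4), b=5^-2·(≡1) mod 5; (4|5)=+1, (1|5)=+1; (−1)^{2·-2·2}·(+1)^-2·(+1)^2 = +1.
v=3: a=3^2·(≡2), b=3^0·(≡2) mod 3; (2|3)=-1, (2|3)=-1; (−1)^{2·0·1}·(-1)^0·(-1)^2 = +1.
v=37: a=37^1·(≡33), b=37^1·(≡6) mod 37; (33|37)=+1, (6|37)=-1; (−1)^{1·1·18}·(+1)^1·(-1)^1 = -1.
v=2: v_2(a)=-6, v_2(b)=5; units ≡ 3, 7 (mod 8); ε·ε+αω+βω = 1·1+-6·0+5·1 ≡ 0  ⇒  (a,b)_2 = +1.
v=41: a=41^1·(≡4), b=41^1·(≡17) mod 41; (4|41)=+1, (17|41)=-1; (−1)^{1·1·20}·(+1)^1·(-1)^1 = -1.
v=29: a=29^1·(≡18), b=29^1·(≡1) mod 29; (18|29)=-1, (1|29)=+1; (−1)^{1·1·14}·(-1)^1·(+1)^1 = -1.
v=∞: 72280499 > 0 and 2727566 > 0  ⇒  (a,b)_∞ = +1.
(72280499, 2727566 / ℚ) ramifies at {29, 37, 41, 53}: a division algebra.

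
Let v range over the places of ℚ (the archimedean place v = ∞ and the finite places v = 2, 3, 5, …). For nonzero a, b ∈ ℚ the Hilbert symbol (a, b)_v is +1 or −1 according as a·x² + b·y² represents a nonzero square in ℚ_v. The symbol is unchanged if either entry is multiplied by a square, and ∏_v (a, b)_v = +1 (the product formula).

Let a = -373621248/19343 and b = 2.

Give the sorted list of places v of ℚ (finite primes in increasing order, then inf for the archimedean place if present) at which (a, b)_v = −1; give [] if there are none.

Mod squares: a ≡ -46046, b ≡ 2. Check v ∈ {∞, 2, 3, 7, 11, 13, 23, 29}.
v=11: a=11^1·(≡9), b=11^0·(≡2) mod 11; (9|11)=+1, (2|11)=-1; (−1)^{1·0·5}·(+1)^0·(-1)^1 = -1.
v=23: a=23^-1·(≡14), b=23^0·(≡2) mod 23; (14|23)=-1, (2|23)=+1; (−1)^{-1·0·11}·(-1)^0·(+1)^-1 = +1.
v=7: a=7^1·(≡2), b=7^0·(≡2) mod 7; (2|7)=+1, (2|7)=+1; (−1)^{1·0·3}·(+1)^0·(+1)^1 = +1.
v=2: v_2(a)=9, v_2(b)=1; units ≡ 1, 1 (mod 8); ε·ε+αω+βω = 0·0+9·0+1·0 ≡ 0  ⇒  (a,b)_2 = +1.
v=∞: -46046 < 0 and 2 > 0  ⇒  (a,b)_∞ = +1.
v=13: a=13^1·(≡8), b=13^0·(≡2) mod 13; (8|13)=-1, (2|13)=-1; (−1)^{1·0·6}·(-1)^0·(-1)^1 = -1.
v=29: a=29^-2·(≡16), b=29^0·(≡2) mod 29; (16|29)=+1, (2|29)=-1; (−1)^{-2·0·14}·(+1)^0·(-1)^-2 = +1.
v=3: a=3^6·(≡1), b=3^0·(≡2) mod 3; (1|3)=+1, (2|3)=-1; (−1)^{6·0·1}·(+1)^0·(-1)^6 = +1.
Ram(-46046, 2) = {11, 13}; no ℚ_11-point on the conic.

[11, 13]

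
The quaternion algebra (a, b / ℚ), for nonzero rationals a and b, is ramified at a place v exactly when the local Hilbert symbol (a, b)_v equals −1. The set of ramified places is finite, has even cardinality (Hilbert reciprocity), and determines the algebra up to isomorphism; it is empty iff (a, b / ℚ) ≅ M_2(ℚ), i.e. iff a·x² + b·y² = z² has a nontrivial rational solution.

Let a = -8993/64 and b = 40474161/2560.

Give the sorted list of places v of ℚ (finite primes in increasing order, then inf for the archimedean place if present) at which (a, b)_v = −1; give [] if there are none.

[5, 19]

(a, b) ≡ (-17, 17290) mod (ℚ^×)²; places V = {2, 3, 5, 7, 13, 17, 19, 23, ∞}.
(a,b)_7: α=0, u≡2; β=1, v≡6 (mod 7); (2|7)=+1, (6|7)=-1; sign (−1)^0·+1^1·-1^0 = +1.
(a,b)_17: α=1, u≡9; β=2, v≡2 (mod 17); (9|17)=+1, (2|17)=+1; sign (−1)^0·+1^2·+1^1 = +1.
(a,b)_19: α=0, u≡10; β=1, v≡16 (mod 19); (10|19)=-1, (16|19)=+1; sign (−1)^0·-1^1·+1^0 = -1.
(a,b)_23: α=2, u≡8; β=0, v≡7 (mod 23); (8|23)=+1, (7|23)=-1; sign (−1)^0·+1^0·-1^2 = +1.
(a,b)_2: α=-6, β=-9; u≡7, v≡5 (mod 8); ε(u)ε(v)=1·0, αω(v)=-6·1, βω(u)=-9·0; sum ≡ 0  ⇒  +1.
(a,b)_13: α=0, u≡10; β=1, v≡12 (mod 13); (10|13)=+1, (12|13)=+1; sign (−1)^0·+1^1·+1^0 = +1.
(a,b)_3: α=0, u≡1; β=4, v≡1 (mod 3); (1|3)=+1, (1|3)=+1; sign (−1)^0·+1^4·+1^0 = +1.
(a,b)_5: α=0, u≡3; β=-1, v≡3 (mod 5); (3|5)=-1, (3|5)=-1; sign (−1)^0·-1^-1·-1^0 = -1.
(a,b)_∞: sgn(-17)=−, sgn(17290)=+, so +1.
|Ram(-17, 17290)| = 2, even; anisotropic at {5, 19}.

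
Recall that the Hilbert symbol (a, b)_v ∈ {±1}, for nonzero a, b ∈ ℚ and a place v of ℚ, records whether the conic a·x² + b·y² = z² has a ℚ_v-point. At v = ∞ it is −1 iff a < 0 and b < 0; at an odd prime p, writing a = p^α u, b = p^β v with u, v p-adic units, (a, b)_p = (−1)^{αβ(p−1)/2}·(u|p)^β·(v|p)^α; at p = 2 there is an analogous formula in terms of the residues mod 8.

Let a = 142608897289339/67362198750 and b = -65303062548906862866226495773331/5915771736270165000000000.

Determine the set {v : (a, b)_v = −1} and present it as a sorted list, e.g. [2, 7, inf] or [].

(a, b) ≡ (8778, -1254) mod (ℚ^×)²; places V = {2, 3, 5, 7, 11, 13, 19, 23, 29, 43, ∞}.
(a,b)_23: α=-2, u≡10; β=-4, v≡15 (mod 23); (10|23)=-1, (15|23)=-1; sign (−1)^0·-1^-4·-1^-2 = +1.
(a,b)_29: α=2, u≡5; β=4, v≡28 (mod 29); (5|29)=+1, (28|29)=+1; sign (−1)^0·+1^4·+1^2 = +1.
(a,b)_13: α=6, u≡3; β=14, v≡7 (mod 13); (3|13)=+1, (7|13)=-1; sign (−1)^0·+1^14·-1^6 = +1.
(a,b)_3: α=-3, u≡1; β=-3, v≡2 (mod 3); (1|3)=+1, (2|3)=-1; sign (−1)^1·+1^-3·-1^-3 = +1.
(a,b)_2: α=-1, β=-9; u≡5, v≡5 (mod 8); ε(u)ε(v)=0·0, αω(v)=-1·1, βω(u)=-9·1; sum ≡ 0  ⇒  +1.
(a,b)_11: α=-1, u≡2; β=-3, v≡2 (mod 11); (2|11)=-1, (2|11)=-1; sign (−1)^1·-1^-3·-1^-1 = -1.
(a,b)_43: α=2, u≡17; β=4, v≡24 (mod 43); (17|43)=+1, (24|43)=+1; sign (−1)^0·+1^4·+1^2 = +1.
(a,b)_19: α=1, u≡11; β=3, v≡3 (mod 19); (11|19)=+1, (3|19)=-1; sign (−1)^1·+1^3·-1^1 = +1.
(a,b)_7: α=-3, u≡2; β=-6, v≡5 (mod 7); (2|7)=+1, (5|7)=-1; sign (−1)^0·+1^-6·-1^-3 = -1.
(a,b)_∞: sgn(8778)=+, sgn(-1254)=−, so +1.
(a,b)_5: α=-4, u≡3; β=-10, v≡4 (mod 5); (3|5)=-1, (4|5)=+1; sign (−1)^0·-1^-10·+1^-4 = +1.
|Ram(8778, -1254)| = 2, even; anisotropic at {7, 11}.

[7, 11]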